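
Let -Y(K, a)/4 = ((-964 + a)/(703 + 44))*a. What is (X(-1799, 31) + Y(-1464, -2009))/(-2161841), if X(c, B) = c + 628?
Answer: 8255255/538298409 ≈ 0.015336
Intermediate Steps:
X(c, B) = 628 + c
Y(K, a) = -4*a*(-964/747 + a/747) (Y(K, a) = -4*(-964 + a)/(703 + 44)*a = -4*(-964 + a)/747*a = -4*(-964 + a)*(1/747)*a = -4*(-964/747 + a/747)*a = -4*a*(-964/747 + a/747))
(X(-1799, 31) + Y(-1464, -2009))/(-2161841) = ((628 - 1799) + (4/747)*(-2009)*(964 - 1*(-2009)))/(-2161841) = (-1171 + (4/747)*(-2009)*(964 + 2009))*(-1/2161841) = (-1171 + (4/747)*(-2009)*2973)*(-1/2161841) = (-1171 - 7963676/249)*(-1/2161841) = -8255255/249*(-1/2161841) = 8255255/538298409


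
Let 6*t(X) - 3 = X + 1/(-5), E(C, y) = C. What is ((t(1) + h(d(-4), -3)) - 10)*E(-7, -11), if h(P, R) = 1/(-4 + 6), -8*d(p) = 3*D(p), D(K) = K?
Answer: 931/15 ≈ 62.067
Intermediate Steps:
d(p) = -3*p/8
h(P, R) = ½ (h(P, R) = 1/2 = ½)
t(X) = 7/15 + X/6 (t(X) = ½ + (X + 1/(-5))/6 = ½ + (X - ⅕)/6 = ½ + (-⅕ + X)/6 = ½ + (-1/30 + X/6) = 7/15 + X/6)
((t(1) + h(d(-4), -3)) - 10)*E(-7, -11) = (((7/15 + (⅙)*1) + ½) - 10)*(-7) = (((7/15 + ⅙) + ½) - 10)*(-7) = ((19/30 + ½) - 10)*(-7) = (17/15 - 10)*(-7) = -133/15*(-7) = 931/15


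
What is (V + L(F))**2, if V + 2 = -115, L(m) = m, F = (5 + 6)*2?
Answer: 9025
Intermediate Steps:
F = 22 (F = 11*2 = 22)
V = -117 (V = -2 - 115 = -117)
(V + L(F))**2 = (-117 + 22)**2 = (-95)**2 = 9025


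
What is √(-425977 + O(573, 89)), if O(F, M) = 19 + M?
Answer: I*√425869 ≈ 652.59*I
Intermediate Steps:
√(-425977 + O(573, 89)) = √(-425977 + (19 + 89)) = √(-425977 + 108) = √(-425869) = I*√425869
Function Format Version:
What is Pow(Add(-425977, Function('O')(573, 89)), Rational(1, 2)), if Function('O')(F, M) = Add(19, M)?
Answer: Mul(I, Pow(425869, Rational(1, 2))) ≈ Mul(652.59, I)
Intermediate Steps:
Pow(Add(-425977, Function('O')(573, 89)), Rational(1, 2)) = Pow(Add(-425977, Add(19, 89)), Rational(1, 2)) = Pow(Add(-425977, 108), Rational(1, 2)) = Pow(-425869, Rational(1, 2)) = Mul(I, Pow(425869, Rational(1, 2)))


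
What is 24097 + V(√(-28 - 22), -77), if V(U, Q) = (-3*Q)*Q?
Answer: 6310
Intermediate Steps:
V(U, Q) = -3*Q²
24097 + V(√(-28 - 22), -77) = 24097 - 3*(-77)² = 24097 - 3*5929 = 24097 - 17787 = 6310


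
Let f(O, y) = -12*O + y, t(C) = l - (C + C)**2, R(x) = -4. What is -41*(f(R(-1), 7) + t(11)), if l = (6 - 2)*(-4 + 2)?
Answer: 17917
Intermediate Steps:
l = -8 (l = 4*(-2) = -8)
t(C) = -8 - 4*C**2 (t(C) = -8 - (C + C)**2 = -8 - (2*C)**2 = -8 - 4*C**2)
f(O, y) = y - 12*O
-41*(f(R(-1), 7) + t(11)) = -41*((7 - 12*(-4)) + (-8 - 4*11**2)) = -41*((7 + 48) + (-8 - 4*121)) = -41*(55 + (-8 - 484)) = -41*(55 - 492) = -41*(-437) = 17917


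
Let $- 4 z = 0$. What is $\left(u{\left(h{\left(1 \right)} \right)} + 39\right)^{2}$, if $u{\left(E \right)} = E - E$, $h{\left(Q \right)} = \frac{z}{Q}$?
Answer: $1521$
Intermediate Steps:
$z = 0$ ($z = \left(- \frac{1}{4}\right) 0 = 0$)
$h{\left(Q \right)} = 0$ ($h{\left(Q \right)} = \frac{0}{Q} = 0$)
$u{\left(E \right)} = 0$
$\left(u{\left(h{\left(1 \right)} \right)} + 39\right)^{2} = \left(0 + 39\right)^{2} = 39^{2} = 1521$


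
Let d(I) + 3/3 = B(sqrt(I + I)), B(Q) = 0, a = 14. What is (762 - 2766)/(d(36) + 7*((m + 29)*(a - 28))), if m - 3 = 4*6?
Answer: 2004/5489 ≈ 0.36509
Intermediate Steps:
m = 27 (m = 3 + 4*6 = 3 + 24 = 27)
d(I) = -1 (d(I) = -1 + 0 = -1)
(762 - 2766)/(d(36) + 7*((m + 29)*(a - 28))) = (762 - 2766)/(-1 + 7*((27 + 29)*(14 - 28))) = -2004/(-1 + 7*(56*(-14))) = -2004/(-1 + 7*(-784)) = -2004/(-1 - 5488) = -2004/(-5489) = -2004*(-1/5489) = 2004/5489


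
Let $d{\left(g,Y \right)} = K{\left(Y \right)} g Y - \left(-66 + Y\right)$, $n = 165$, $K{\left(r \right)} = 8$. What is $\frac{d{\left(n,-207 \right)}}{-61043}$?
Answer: $\frac{272967}{61043} \approx 4.4717$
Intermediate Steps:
$d{\left(g,Y \right)} = 66 - Y + 8 Y g$ ($d{\left(g,Y \right)} = 8 g Y - \left(-66 + Y\right) = 8 Y g - \left(-66 + Y\right) = 66 - Y + 8 Y g$)
$\frac{d{\left(n,-207 \right)}}{-61043} = \frac{66 - -207 + 8 \left(-207\right) 165}{-61043} = \left(66 + 207 - 273240\right) \left(- \frac{1}{61043}\right) = \left(-272967\right) \left(- \frac{1}{61043}\right) = \frac{272967}{61043}$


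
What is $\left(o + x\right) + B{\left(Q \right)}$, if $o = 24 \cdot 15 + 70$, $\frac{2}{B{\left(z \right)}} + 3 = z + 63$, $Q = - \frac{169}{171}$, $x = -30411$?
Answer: $- \frac{302537929}{10091} \approx -29981.0$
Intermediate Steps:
$Q = - \frac{169}{171}$ ($Q = \left(-169\right) \frac{1}{171} = - \frac{169}{171} \approx -0.9883$)
$B{\left(z \right)} = \frac{2}{60 + z}$ ($B{\left(z \right)} = \frac{2}{-3 + \left(z + 63\right)} = \frac{2}{-3 + \left(63 + z\right)} = \frac{2}{60 + z}$)
$o = 430$ ($o = 360 + 70 = 430$)
$\left(o + x\right) + B{\left(Q \right)} = \left(430 - 30411\right) + \frac{2}{60 - \frac{169}{171}} = -29981 + \frac{2}{\frac{10091}{171}} = -29981 + 2 \cdot \frac{171}{10091} = -29981 + \frac{342}{10091} = - \frac{302537929}{10091}$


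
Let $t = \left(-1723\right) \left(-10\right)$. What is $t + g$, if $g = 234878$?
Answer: $252108$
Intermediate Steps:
$t = 17230$
$t + g = 17230 + 234878 = 252108$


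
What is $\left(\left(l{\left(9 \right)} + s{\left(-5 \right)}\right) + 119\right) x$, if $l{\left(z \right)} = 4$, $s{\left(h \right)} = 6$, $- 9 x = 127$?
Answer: $- \frac{5461}{3} \approx -1820.3$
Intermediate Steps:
$x = - \frac{127}{9}$ ($x = \left(- \frac{1}{9}\right) 127 = - \frac{127}{9} \approx -14.111$)
$\left(\left(l{\left(9 \right)} + s{\left(-5 \right)}\right) + 119\right) x = \left(\left(4 + 6\right) + 119\right) \left(- \frac{127}{9}\right) = \left(10 + 119\right) \left(- \frac{127}{9}\right) = 129 \left(- \frac{127}{9}\right) = - \frac{5461}{3}$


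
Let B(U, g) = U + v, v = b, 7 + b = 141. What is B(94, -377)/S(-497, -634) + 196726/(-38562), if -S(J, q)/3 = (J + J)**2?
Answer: -24296912606/4762580529 ≈ -5.1016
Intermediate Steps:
b = 134 (b = -7 + 141 = 134)
v = 134
S(J, q) = -12*J**2 (S(J, q) = -3*(J + J)**2 = -3*4*J**2 = -12*J**2)
B(U, g) = 134 + U (B(U, g) = U + 134 = 134 + U)
B(94, -377)/S(-497, -634) + 196726/(-38562) = (134 + 94)/((-12*(-497)**2)) + 196726/(-38562) = 228/((-12*247009)) + 196726*(-1/38562) = 228/(-2964108) - 98363/19281 = 228*(-1/2964108) - 98363/19281 = -19/247009 - 98363/19281 = -24296912606/4762580529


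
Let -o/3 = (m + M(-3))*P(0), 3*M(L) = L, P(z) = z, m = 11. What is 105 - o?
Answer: 105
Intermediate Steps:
M(L) = L/3
o = 0 (o = -3*(11 + (⅓)*(-3))*0 = -3*(11 - 1)*0 = -30*0 = -3*0 = 0)
105 - o = 105 - 1*0 = 105 + 0 = 105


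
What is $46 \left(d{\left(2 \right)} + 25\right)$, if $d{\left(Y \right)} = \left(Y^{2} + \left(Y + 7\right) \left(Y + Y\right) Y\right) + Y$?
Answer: $4738$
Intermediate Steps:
$d{\left(Y \right)} = Y + Y^{2} + 2 Y^{2} \left(7 + Y\right)$ ($d{\left(Y \right)} = \left(Y^{2} + \left(7 + Y\right) 2 Y Y\right) + Y = \left(Y^{2} + 2 Y \left(7 + Y\right) Y\right) + Y = \left(Y^{2} + 2 Y^{2} \left(7 + Y\right)\right) + Y = Y + Y^{2} + 2 Y^{2} \left(7 + Y\right)$)
$46 \left(d{\left(2 \right)} + 25\right) = 46 \left(2 \left(1 + 2 \cdot 2^{2} + 15 \cdot 2\right) + 25\right) = 46 \left(2 \left(1 + 2 \cdot 4 + 30\right) + 25\right) = 46 \left(2 \left(1 + 8 + 30\right) + 25\right) = 46 \left(2 \cdot 39 + 25\right) = 46 \left(78 + 25\right) = 46 \cdot 103 = 4738$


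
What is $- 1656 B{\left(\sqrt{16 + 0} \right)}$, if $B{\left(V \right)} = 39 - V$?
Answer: $-57960$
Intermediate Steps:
$- 1656 B{\left(\sqrt{16 + 0} \right)} = - 1656 \left(39 - \sqrt{16 + 0}\right) = - 1656 \left(39 - \sqrt{16}\right) = - 1656 \left(39 - 4\right) = \left(-1656\right) 35 = -57960$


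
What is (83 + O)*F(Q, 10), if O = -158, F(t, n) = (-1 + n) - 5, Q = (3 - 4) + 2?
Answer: -300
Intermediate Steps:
Q = 1 (Q = -1 + 2 = 1)
F(t, n) = -6 + n
(83 + O)*F(Q, 10) = (83 - 158)*(-6 + 10) = -75*4 = -300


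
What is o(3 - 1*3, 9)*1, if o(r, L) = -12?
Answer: -12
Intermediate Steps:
o(3 - 1*3, 9)*1 = -12*1 = -12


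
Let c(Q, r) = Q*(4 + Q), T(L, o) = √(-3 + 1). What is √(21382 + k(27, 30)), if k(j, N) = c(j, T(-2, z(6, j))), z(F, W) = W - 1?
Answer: √22219 ≈ 149.06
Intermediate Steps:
z(F, W) = -1 + W
T(L, o) = I*√2 (T(L, o) = √(-2) = I*√2)
k(j, N) = j*(4 + j)
√(21382 + k(27, 30)) = √(21382 + 27*(4 + 27)) = √(21382 + 27*31) = √(21382 + 837) = √22219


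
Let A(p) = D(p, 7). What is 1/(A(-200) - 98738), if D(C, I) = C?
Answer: -1/98938 ≈ -1.0107e-5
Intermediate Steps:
A(p) = p
1/(A(-200) - 98738) = 1/(-200 - 98738) = 1/(-98938) = -1/98938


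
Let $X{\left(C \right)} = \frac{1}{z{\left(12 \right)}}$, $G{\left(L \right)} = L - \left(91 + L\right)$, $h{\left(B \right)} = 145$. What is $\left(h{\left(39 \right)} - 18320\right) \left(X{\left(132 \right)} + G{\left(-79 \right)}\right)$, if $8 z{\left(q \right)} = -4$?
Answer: $1690275$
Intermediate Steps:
$z{\left(q \right)} = - \frac{1}{2}$ ($z{\left(q \right)} = \frac{1}{8} \left(-4\right) = - \frac{1}{2}$)
$G{\left(L \right)} = -91$
$X{\left(C \right)} = -2$ ($X{\left(C \right)} = \frac{1}{- \frac{1}{2}} = -2$)
$\left(h{\left(39 \right)} - 18320\right) \left(X{\left(132 \right)} + G{\left(-79 \right)}\right) = \left(145 - 18320\right) \left(-2 - 91\right) = \left(-18175\right) \left(-93\right) = 1690275$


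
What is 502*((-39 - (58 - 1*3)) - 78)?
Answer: -86344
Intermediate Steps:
502*((-39 - (58 - 1*3)) - 78) = 502*((-39 - (58 - 3)) - 78) = 502*((-39 - 1*55) - 78) = 502*((-39 - 55) - 78) = 502*(-94 - 78) = 502*(-172) = -86344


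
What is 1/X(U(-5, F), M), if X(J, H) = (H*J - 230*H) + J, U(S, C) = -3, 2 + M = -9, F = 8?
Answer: 1/2560 ≈ 0.00039063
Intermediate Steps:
M = -11 (M = -2 - 9 = -11)
X(J, H) = J - 230*H + H*J (X(J, H) = (-230*H + H*J) + J = J - 230*H + H*J)
1/X(U(-5, F), M) = 1/(-3 - 230*(-11) - 11*(-3)) = 1/(-3 + 2530 + 33) = 1/2560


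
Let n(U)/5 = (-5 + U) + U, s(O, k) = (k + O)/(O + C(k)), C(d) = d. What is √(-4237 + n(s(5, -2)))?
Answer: 2*I*√1063 ≈ 65.207*I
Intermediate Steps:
s(O, k) = 1 (s(O, k) = (k + O)/(O + k) = (O + k)/(O + k) = 1)
n(U) = -25 + 10*U (n(U) = 5*((-5 + U) + U) = 5*(-5 + 2*U) = -25 + 10*U)
√(-4237 + n(s(5, -2))) = √(-4237 + (-25 + 10*1)) = √(-4237 + (-25 + 10)) = √(-4237 - 15) = √(-4252) = 2*I*√1063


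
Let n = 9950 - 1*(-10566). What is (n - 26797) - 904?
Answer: -7185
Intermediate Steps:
n = 20516 (n = 9950 + 10566 = 20516)
(n - 26797) - 904 = (20516 - 26797) - 904 = -6281 - 904 = -7185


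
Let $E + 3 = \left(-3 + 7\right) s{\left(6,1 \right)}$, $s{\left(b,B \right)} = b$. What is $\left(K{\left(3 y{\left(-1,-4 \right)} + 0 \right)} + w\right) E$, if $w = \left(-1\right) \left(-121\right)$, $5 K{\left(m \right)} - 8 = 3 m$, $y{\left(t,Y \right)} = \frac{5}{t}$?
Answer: $\frac{11928}{5} \approx 2385.6$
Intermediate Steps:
$E = 21$ ($E = -3 + \left(-3 + 7\right) 6 = -3 + 4 \cdot 6 = -3 + 24 = 21$)
$K{\left(m \right)} = \frac{8}{5} + \frac{3 m}{5}$
$w = 121$
$\left(K{\left(3 y{\left(-1,-4 \right)} + 0 \right)} + w\right) E = \left(\left(\frac{8}{5} + \frac{3 \left(3 \frac{5}{-1} + 0\right)}{5}\right) + 121\right) 21 = \left(\left(\frac{8}{5} + \frac{3 \left(3 \cdot 5 \left(-1\right) + 0\right)}{5}\right) + 121\right) 21 = \left(\left(\frac{8}{5} + \frac{3 \left(3 \left(-5\right) + 0\right)}{5}\right) + 121\right) 21 = \left(\left(\frac{8}{5} + \frac{3 \left(-15 + 0\right)}{5}\right) + 121\right) 21 = \left(\left(\frac{8}{5} + \frac{3}{5} \left(-15\right)\right) + 121\right) 21 = \left(\left(\frac{8}{5} - 9\right) + 121\right) 21 = \left(- \frac{37}{5} + 121\right) 21 = \frac{568}{5} \cdot 21 = \frac{11928}{5}$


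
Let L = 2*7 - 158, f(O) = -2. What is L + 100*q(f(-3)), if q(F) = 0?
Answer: -144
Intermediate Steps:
L = -144 (L = 14 - 158 = -144)
L + 100*q(f(-3)) = -144 + 100*0 = -144 + 0 = -144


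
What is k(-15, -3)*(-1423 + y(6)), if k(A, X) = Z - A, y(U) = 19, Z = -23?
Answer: 11232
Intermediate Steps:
k(A, X) = -23 - A
k(-15, -3)*(-1423 + y(6)) = (-23 - 1*(-15))*(-1423 + 19) = (-23 + 15)*(-1404) = -8*(-1404) = 11232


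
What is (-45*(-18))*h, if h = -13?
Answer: -10530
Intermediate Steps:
(-45*(-18))*h = -45*(-18)*(-13) = 810*(-13) = -10530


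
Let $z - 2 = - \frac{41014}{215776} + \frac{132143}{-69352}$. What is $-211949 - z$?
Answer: $- \frac{198231798635791}{935281072} \approx -2.1195 \cdot 10^{5}$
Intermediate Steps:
$z = - \frac{89293537}{935281072}$ ($z = 2 + \left(- \frac{41014}{215776} + \frac{132143}{-69352}\right) = 2 + \left(\left(-41014\right) \frac{1}{215776} + 132143 \left(- \frac{1}{69352}\right)\right) = 2 - \frac{1959855681}{935281072} = - \frac{89293537}{935281072} \approx -0.095472$)
$-211949 - z = -211949 - - \frac{89293537}{935281072} = -211949 + \frac{89293537}{935281072} = - \frac{198231798635791}{935281072}$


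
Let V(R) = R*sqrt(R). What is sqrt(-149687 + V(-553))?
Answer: sqrt(-149687 - 553*I*sqrt(553)) ≈ 16.79 - 387.26*I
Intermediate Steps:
V(R) = R**(3/2)
sqrt(-149687 + V(-553)) = sqrt(-149687 + (-553)**(3/2)) = sqrt(-149687 - 553*I*sqrt(553))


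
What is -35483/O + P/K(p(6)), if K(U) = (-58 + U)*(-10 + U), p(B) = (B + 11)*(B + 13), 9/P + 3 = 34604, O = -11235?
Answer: 581917134226/184252712469 ≈ 3.1583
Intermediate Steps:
P = 9/34601 (P = 9/(-3 + 34604) = 9/34601 ≈ 0.00026011)
p(B) = (11 + B)*(13 + B)
-35483/O + P/K(p(6)) = -35483/(-11235) + 9/(34601*(580 + (143 + 6² + 24*6)² - 68*(143 + 6² + 24*6))) = -35483*(-1/11235) + 9/(34601*(580 + (143 + 36 + 144)² - 68*(143 + 36 + 144))) = 5069/1605 + 9/(34601*(580 + 323² - 68*323)) = 5069/1605 + 9/(34601*(580 + 104329 - 21964)) = 5069/1605 + (9/34601)/82945 = 5069/1605 + (9/34601)*(1/82945) = 5069/1605 + 9/2869979945 = 581917134226/184252712469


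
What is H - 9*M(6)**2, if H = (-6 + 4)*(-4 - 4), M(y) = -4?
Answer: -128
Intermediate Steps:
H = 16 (H = -2*(-8) = 16)
H - 9*M(6)**2 = 16 - 9*(-4)**2 = 16 - 9*16 = 16 - 144 = -128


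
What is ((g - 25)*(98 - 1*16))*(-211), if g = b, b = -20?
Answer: 778590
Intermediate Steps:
g = -20
((g - 25)*(98 - 1*16))*(-211) = ((-20 - 25)*(98 - 1*16))*(-211) = -45*(98 - 16)*(-211) = -45*82*(-211) = -3690*(-211) = 778590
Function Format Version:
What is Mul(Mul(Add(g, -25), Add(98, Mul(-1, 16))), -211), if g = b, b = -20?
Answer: 778590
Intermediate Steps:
g = -20
Mul(Mul(Add(g, -25), Add(98, Mul(-1, 16))), -211) = Mul(Mul(Add(-20, -25), Add(98, Mul(-1, 16))), -211) = Mul(Mul(-45, Add(98, -16)), -211) = Mul(Mul(-45, 82), -211) = Mul(-3690, -211) = 778590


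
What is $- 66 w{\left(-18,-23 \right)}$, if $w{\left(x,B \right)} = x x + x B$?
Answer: $-48708$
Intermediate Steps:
$w{\left(x,B \right)} = x^{2} + B x$
$- 66 w{\left(-18,-23 \right)} = - 66 \left(- 18 \left(-23 - 18\right)\right) = - 66 \left(\left(-18\right) \left(-41\right)\right) = \left(-66\right) 738 = -48708$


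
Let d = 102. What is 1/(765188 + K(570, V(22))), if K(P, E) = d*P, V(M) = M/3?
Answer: 1/823328 ≈ 1.2146e-6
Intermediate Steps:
V(M) = M/3 (V(M) = M*(⅓) = M/3)
K(P, E) = 102*P
1/(765188 + K(570, V(22))) = 1/(765188 + 102*570) = 1/(765188 + 58140) = 1/823328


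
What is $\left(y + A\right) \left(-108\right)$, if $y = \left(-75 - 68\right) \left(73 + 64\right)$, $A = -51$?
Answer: $2121336$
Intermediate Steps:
$y = -19591$ ($y = \left(-143\right) 137 = -19591$)
$\left(y + A\right) \left(-108\right) = \left(-19591 - 51\right) \left(-108\right) = \left(-19642\right) \left(-108\right) = 2121336$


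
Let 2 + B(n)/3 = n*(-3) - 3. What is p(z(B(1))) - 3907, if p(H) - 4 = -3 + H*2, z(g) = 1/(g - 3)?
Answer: -105464/27 ≈ -3906.1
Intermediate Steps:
B(n) = -15 - 9*n (B(n) = -6 + 3*(n*(-3) - 3) = -6 + 3*(-3*n - 3) = -6 + 3*(-3 - 3*n) = -6 + (-9 - 9*n) = -15 - 9*n)
z(g) = 1/(-3 + g)
p(H) = 1 + 2*H (p(H) = 4 + (-3 + H*2) = 4 + (-3 + 2*H) = 1 + 2*H)
p(z(B(1))) - 3907 = (1 + 2/(-3 + (-15 - 9*1))) - 3907 = (1 + 2/(-3 + (-15 - 9))) - 3907 = (1 + 2/(-3 - 24)) - 3907 = (1 + 2/(-27)) - 3907 = (1 + 2*(-1/27)) - 3907 = (1 - 2/27) - 3907 = 25/27 - 3907 = -105464/27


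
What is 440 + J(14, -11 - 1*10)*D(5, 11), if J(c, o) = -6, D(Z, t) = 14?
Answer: 356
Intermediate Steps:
440 + J(14, -11 - 1*10)*D(5, 11) = 440 - 6*14 = 440 - 84 = 356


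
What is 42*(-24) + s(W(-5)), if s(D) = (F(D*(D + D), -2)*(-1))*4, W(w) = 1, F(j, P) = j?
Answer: -1016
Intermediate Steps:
s(D) = -8*D**2 (s(D) = ((D*(D + D))*(-1))*4 = ((D*(2*D))*(-1))*4 = ((2*D**2)*(-1))*4 = -2*D**2*4 = -8*D**2)
42*(-24) + s(W(-5)) = 42*(-24) - 8*1**2 = -1008 - 8*1 = -1008 - 8 = -1016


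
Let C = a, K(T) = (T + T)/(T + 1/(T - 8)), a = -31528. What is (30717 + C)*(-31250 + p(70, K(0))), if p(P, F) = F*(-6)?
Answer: 25343750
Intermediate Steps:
K(T) = 2*T/(T + 1/(-8 + T)) (K(T) = (2*T)/(T + 1/(-8 + T)) = 2*T/(T + 1/(-8 + T)))
p(P, F) = -6*F
C = -31528
(30717 + C)*(-31250 + p(70, K(0))) = (30717 - 31528)*(-31250 - 12*0*(-8 + 0)/(1 + 0² - 8*0)) = -811*(-31250 - 12*0*(-8)/(1 + 0 + 0)) = -811*(-31250 - 12*0*(-8)/1) = -811*(-31250 - 12*0*(-8)) = -811*(-31250 - 6*0) = -811*(-31250 + 0) = -811*(-31250) = 25343750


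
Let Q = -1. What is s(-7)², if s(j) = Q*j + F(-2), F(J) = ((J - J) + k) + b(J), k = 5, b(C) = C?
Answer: 100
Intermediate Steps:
F(J) = 5 + J (F(J) = ((J - J) + 5) + J = (0 + 5) + J = 5 + J)
s(j) = 3 - j (s(j) = -j + (5 - 2) = -j + 3 = 3 - j)
s(-7)² = (3 - 1*(-7))² = (3 + 7)² = 10² = 100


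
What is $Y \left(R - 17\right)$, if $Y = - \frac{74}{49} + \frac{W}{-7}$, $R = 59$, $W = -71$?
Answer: $\frac{2538}{7} \approx 362.57$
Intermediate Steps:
$Y = \frac{423}{49}$ ($Y = - \frac{74}{49} - \frac{71}{-7} = \left(-74\right) \frac{1}{49} - - \frac{71}{7} = - \frac{74}{49} + \frac{71}{7} = \frac{423}{49} \approx 8.6327$)
$Y \left(R - 17\right) = \frac{423 \left(59 - 17\right)}{49} = \frac{423}{49} \cdot 42 = \frac{2538}{7}$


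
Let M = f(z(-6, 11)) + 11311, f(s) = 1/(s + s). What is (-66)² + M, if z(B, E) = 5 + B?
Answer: 31333/2 ≈ 15667.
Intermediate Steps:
f(s) = 1/(2*s)
M = 22621/2 (M = 1/(2*(5 - 6)) + 11311 = (½)/(-1) + 11311 = (½)*(-1) + 11311 = -½ + 11311 = 22621/2 ≈ 11311.)
(-66)² + M = (-66)² + 22621/2 = 4356 + 22621/2 = 31333/2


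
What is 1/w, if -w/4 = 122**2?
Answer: -1/59536 ≈ -1.6797e-5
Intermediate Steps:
w = -59536 (w = -4*122**2 = -4*14884 = -59536)
1/w = 1/(-59536) = -1/59536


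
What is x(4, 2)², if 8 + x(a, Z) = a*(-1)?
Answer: 144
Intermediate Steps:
x(a, Z) = -8 - a (x(a, Z) = -8 + a*(-1) = -8 - a)
x(4, 2)² = (-8 - 1*4)² = (-8 - 4)² = (-12)² = 144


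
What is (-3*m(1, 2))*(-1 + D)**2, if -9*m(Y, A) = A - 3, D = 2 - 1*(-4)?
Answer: -25/3 ≈ -8.3333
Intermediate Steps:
D = 6 (D = 2 + 4 = 6)
m(Y, A) = 1/3 - A/9 (m(Y, A) = -(A - 3)/9 = -(-3 + A)/9 = 1/3 - A/9)
(-3*m(1, 2))*(-1 + D)**2 = (-3*(1/3 - 1/9*2))*(-1 + 6)**2 = -3*(1/3 - 2/9)*5**2 = -3*1/9*25 = -1/3*25 = -25/3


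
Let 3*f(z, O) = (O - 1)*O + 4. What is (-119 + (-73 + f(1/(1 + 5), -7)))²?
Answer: 29584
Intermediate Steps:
f(z, O) = 4/3 + O*(-1 + O)/3 (f(z, O) = ((O - 1)*O + 4)/3 = ((-1 + O)*O + 4)/3 = (O*(-1 + O) + 4)/3 = (4 + O*(-1 + O))/3 = 4/3 + O*(-1 + O)/3)
(-119 + (-73 + f(1/(1 + 5), -7)))² = (-119 + (-73 + (4/3 - ⅓*(-7) + (⅓)*(-7)²)))² = (-119 + (-73 + (4/3 + 7/3 + (⅓)*49)))² = (-119 + (-73 + (4/3 + 7/3 + 49/3)))² = (-119 + (-73 + 20))² = (-119 - 53)² = (-172)² = 29584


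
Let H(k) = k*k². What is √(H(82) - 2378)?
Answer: √548990 ≈ 740.94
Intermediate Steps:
H(k) = k³
√(H(82) - 2378) = √(82³ - 2378) = √(551368 - 2378) = √548990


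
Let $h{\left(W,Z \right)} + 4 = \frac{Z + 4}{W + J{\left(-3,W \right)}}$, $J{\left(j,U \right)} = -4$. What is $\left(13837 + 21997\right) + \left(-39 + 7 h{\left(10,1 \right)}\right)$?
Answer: $\frac{214637}{6} \approx 35773.0$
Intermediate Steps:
$h{\left(W,Z \right)} = -4 + \frac{4 + Z}{-4 + W}$ ($h{\left(W,Z \right)} = -4 + \frac{Z + 4}{W - 4} = -4 + \frac{4 + Z}{-4 + W}$)
$\left(13837 + 21997\right) + \left(-39 + 7 h{\left(10,1 \right)}\right) = \left(13837 + 21997\right) - \left(39 - 7 \frac{20 + 1 - 40}{-4 + 10}\right) = 35834 - \left(39 - 7 \frac{20 + 1 - 40}{6}\right) = 35834 - \left(39 - 7 \cdot \frac{1}{6} \left(-19\right)\right) = 35834 + \left(-39 + 7 \left(- \frac{19}{6}\right)\right) = 35834 - \frac{367}{6} = \frac{214637}{6}$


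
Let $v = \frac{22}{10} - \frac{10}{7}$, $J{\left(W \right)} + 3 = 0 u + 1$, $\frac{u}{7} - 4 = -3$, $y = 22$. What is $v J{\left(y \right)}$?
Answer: $- \frac{54}{35} \approx -1.5429$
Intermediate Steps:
$u = 7$ ($u = 28 + 7 \left(-3\right) = 28 - 21 = 7$)
$J{\left(W \right)} = -2$ ($J{\left(W \right)} = -3 + \left(0 \cdot 7 + 1\right) = -3 + \left(0 + 1\right) = -3 + 1 = -2$)
$v = \frac{27}{35}$ ($v = 22 \cdot \frac{1}{10} - \frac{10}{7} = \frac{11}{5} - \frac{10}{7} = \frac{27}{35} \approx 0.77143$)
$v J{\left(y \right)} = \frac{27}{35} \left(-2\right) = - \frac{54}{35}$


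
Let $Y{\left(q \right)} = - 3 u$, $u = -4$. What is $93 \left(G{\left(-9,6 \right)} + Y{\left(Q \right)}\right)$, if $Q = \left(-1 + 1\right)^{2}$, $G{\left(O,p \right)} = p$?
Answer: $1674$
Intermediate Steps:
$Q = 0$ ($Q = 0^{2} = 0$)
$Y{\left(q \right)} = 12$ ($Y{\left(q \right)} = \left(-3\right) \left(-4\right) = 12$)
$93 \left(G{\left(-9,6 \right)} + Y{\left(Q \right)}\right) = 93 \left(6 + 12\right) = 93 \cdot 18 = 1674$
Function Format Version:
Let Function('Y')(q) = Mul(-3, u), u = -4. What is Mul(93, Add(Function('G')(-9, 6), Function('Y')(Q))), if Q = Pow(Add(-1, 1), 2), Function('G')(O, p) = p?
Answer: 1674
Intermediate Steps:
Q = 0 (Q = Pow(0, 2) = 0)
Function('Y')(q) = 12 (Function('Y')(q) = Mul(-3, -4) = 12)
Mul(93, Add(Function('G')(-9, 6), Function('Y')(Q))) = Mul(93, Add(6, 12)) = Mul(93, 18) = 1674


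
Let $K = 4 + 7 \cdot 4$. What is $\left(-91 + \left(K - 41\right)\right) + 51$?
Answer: $-49$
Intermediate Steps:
$K = 32$ ($K = 4 + 28 = 32$)
$\left(-91 + \left(K - 41\right)\right) + 51 = \left(-91 + \left(32 - 41\right)\right) + 51 = \left(-91 - 9\right) + 51 = -100 + 51 = -49$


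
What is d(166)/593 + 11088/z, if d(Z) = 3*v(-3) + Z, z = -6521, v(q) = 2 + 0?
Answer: -5453572/3866953 ≈ -1.4103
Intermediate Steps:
v(q) = 2
d(Z) = 6 + Z (d(Z) = 3*2 + Z = 6 + Z)
d(166)/593 + 11088/z = (6 + 166)/593 + 11088/(-6521) = 172*(1/593) + 11088*(-1/6521) = 172/593 - 11088/6521 = -5453572/3866953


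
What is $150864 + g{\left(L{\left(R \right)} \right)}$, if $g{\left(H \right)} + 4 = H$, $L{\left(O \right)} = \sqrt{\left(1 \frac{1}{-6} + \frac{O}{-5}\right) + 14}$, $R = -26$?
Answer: $150860 + \frac{\sqrt{17130}}{30} \approx 1.5086 \cdot 10^{5}$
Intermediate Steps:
$L{\left(O \right)} = \sqrt{\frac{83}{6} - \frac{O}{5}}$ ($L{\left(O \right)} = \sqrt{\left(1 \left(- \frac{1}{6}\right) + O \left(- \frac{1}{5}\right)\right) + 14} = \sqrt{\left(- \frac{1}{6} - \frac{O}{5}\right) + 14} = \sqrt{\frac{83}{6} - \frac{O}{5}}$)
$g{\left(H \right)} = -4 + H$
$150864 + g{\left(L{\left(R \right)} \right)} = 150864 - \left(4 - \frac{\sqrt{12450 - -4680}}{30}\right) = 150864 - \left(4 - \frac{\sqrt{12450 + 4680}}{30}\right) = 150864 - \left(4 - \frac{\sqrt{17130}}{30}\right) = 150860 + \frac{\sqrt{17130}}{30}$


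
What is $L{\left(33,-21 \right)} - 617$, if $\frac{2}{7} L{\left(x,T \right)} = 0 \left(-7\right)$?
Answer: $-617$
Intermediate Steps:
$L{\left(x,T \right)} = 0$ ($L{\left(x,T \right)} = \frac{7 \cdot 0 \left(-7\right)}{2} = \frac{7}{2} \cdot 0 = 0$)
$L{\left(33,-21 \right)} - 617 = 0 - 617 = -617$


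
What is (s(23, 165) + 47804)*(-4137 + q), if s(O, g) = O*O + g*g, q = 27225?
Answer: 1744483104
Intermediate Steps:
s(O, g) = O**2 + g**2
(s(23, 165) + 47804)*(-4137 + q) = ((23**2 + 165**2) + 47804)*(-4137 + 27225) = ((529 + 27225) + 47804)*23088 = (27754 + 47804)*23088 = 75558*23088 = 1744483104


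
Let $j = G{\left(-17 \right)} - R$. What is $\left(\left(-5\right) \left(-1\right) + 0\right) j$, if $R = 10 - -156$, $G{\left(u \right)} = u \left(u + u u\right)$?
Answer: $-23950$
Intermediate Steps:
$G{\left(u \right)} = u \left(u + u^{2}\right)$
$R = 166$ ($R = 10 + 156 = 166$)
$j = -4790$ ($j = \left(-17\right)^{2} \left(1 - 17\right) - 166 = 289 \left(-16\right) - 166 = -4624 - 166 = -4790$)
$\left(\left(-5\right) \left(-1\right) + 0\right) j = \left(\left(-5\right) \left(-1\right) + 0\right) \left(-4790\right) = \left(5 + 0\right) \left(-4790\right) = 5 \left(-4790\right) = -23950$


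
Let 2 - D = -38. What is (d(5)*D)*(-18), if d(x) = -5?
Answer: 3600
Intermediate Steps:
D = 40 (D = 2 - 1*(-38) = 2 + 38 = 40)
(d(5)*D)*(-18) = -5*40*(-18) = -200*(-18) = 3600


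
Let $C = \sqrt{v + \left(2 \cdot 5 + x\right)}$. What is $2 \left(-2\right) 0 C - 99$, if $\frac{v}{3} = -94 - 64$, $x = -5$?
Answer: $-99$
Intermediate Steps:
$v = -474$ ($v = 3 \left(-94 - 64\right) = 3 \left(-158\right) = -474$)
$C = i \sqrt{469}$ ($C = \sqrt{-474 + \left(2 \cdot 5 - 5\right)} = \sqrt{-474 + \left(10 - 5\right)} = \sqrt{-474 + 5} = \sqrt{-469} = i \sqrt{469} \approx 21.656 i$)
$2 \left(-2\right) 0 C - 99 = 2 \left(-2\right) 0 i \sqrt{469} - 99 = \left(-4\right) 0 i \sqrt{469} - 99 = 0 i \sqrt{469} - 99 = 0 - 99 = -99$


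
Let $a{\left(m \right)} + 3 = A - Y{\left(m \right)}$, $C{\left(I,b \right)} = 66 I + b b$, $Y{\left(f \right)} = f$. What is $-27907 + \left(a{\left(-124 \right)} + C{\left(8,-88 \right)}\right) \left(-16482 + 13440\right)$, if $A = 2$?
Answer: $-25565497$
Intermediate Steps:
$C{\left(I,b \right)} = b^{2} + 66 I$ ($C{\left(I,b \right)} = 66 I + b^{2} = b^{2} + 66 I$)
$a{\left(m \right)} = -1 - m$ ($a{\left(m \right)} = -3 - \left(-2 + m\right) = -1 - m$)
$-27907 + \left(a{\left(-124 \right)} + C{\left(8,-88 \right)}\right) \left(-16482 + 13440\right) = -27907 + \left(\left(-1 - -124\right) + \left(\left(-88\right)^{2} + 66 \cdot 8\right)\right) \left(-16482 + 13440\right) = -27907 + \left(\left(-1 + 124\right) + \left(7744 + 528\right)\right) \left(-3042\right) = -27907 + \left(123 + 8272\right) \left(-3042\right) = -27907 + 8395 \left(-3042\right) = -27907 - 25537590 = -25565497$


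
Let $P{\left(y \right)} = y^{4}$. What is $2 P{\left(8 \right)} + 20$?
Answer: $8212$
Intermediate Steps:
$2 P{\left(8 \right)} + 20 = 2 \cdot 8^{4} + 20 = 2 \cdot 4096 + 20 = 8192 + 20 = 8212$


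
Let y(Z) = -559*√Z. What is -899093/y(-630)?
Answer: -69161*I*√70/9030 ≈ -64.08*I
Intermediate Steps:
-899093/y(-630) = -899093*I*√70/117390 = -69161*I*√70/9030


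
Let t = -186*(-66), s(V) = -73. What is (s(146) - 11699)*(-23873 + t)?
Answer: 136519884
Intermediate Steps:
t = 12276
(s(146) - 11699)*(-23873 + t) = (-73 - 11699)*(-23873 + 12276) = -11772*(-11597) = 136519884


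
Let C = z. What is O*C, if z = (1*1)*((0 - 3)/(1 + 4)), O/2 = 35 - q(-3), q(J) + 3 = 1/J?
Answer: -46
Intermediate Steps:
q(J) = -3 + 1/J
O = 230/3 (O = 2*(35 - (-3 + 1/(-3))) = 2*(35 - (-3 - 1/3)) = 2*(35 - 1*(-10/3)) = 2*(35 + 10/3) = 2*(115/3) = 230/3 ≈ 76.667)
z = -3/5 (z = 1*(-3/5) = -3/5 ≈ -0.60000)
C = -3/5 ≈ -0.60000
O*C = (230/3)*(-3/5) = -46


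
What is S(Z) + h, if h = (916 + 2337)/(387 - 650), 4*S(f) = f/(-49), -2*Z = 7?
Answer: -181905/14728 ≈ -12.351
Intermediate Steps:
Z = -7/2 (Z = -½*7 = -7/2 ≈ -3.5000)
S(f) = -f/196 (S(f) = (f/(-49))/4 = (f*(-1/49))/4 = (-f/49)/4 = -f/196)
h = -3253/263 (h = 3253/(-263) = 3253*(-1/263) = -3253/263 ≈ -12.369)
S(Z) + h = -1/196*(-7/2) - 3253/263 = 1/56 - 3253/263 = -181905/14728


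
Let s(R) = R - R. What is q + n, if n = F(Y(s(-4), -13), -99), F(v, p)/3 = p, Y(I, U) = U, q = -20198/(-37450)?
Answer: -5551226/18725 ≈ -296.46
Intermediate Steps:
s(R) = 0
q = 10099/18725 (q = -20198*(-1/37450) = 10099/18725 ≈ 0.53933)
F(v, p) = 3*p
n = -297 (n = 3*(-99) = -297)
q + n = 10099/18725 - 297 = -5551226/18725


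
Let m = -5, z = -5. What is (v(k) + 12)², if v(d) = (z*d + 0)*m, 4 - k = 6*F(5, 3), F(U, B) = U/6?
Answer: 169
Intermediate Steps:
F(U, B) = U/6 (F(U, B) = U*(⅙) = U/6)
k = -1 (k = 4 - 6*(⅙)*5 = 4 - 6*5/6 = 4 - 1*5 = 4 - 5 = -1)
v(d) = 25*d (v(d) = (-5*d + 0)*(-5) = -5*d*(-5) = 25*d)
(v(k) + 12)² = (25*(-1) + 12)² = (-25 + 12)² = (-13)² = 169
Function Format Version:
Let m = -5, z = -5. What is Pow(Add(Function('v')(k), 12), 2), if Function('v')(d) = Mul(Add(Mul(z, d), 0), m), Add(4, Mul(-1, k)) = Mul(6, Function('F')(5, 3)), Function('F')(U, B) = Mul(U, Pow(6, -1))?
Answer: 169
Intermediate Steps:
Function('F')(U, B) = Mul(Rational(1, 6), U) (Function('F')(U, B) = Mul(U, Rational(1, 6)) = Mul(Rational(1, 6), U))
k = -1 (k = Add(4, Mul(-1, Mul(6, Mul(Rational(1, 6), 5)))) = Add(4, Mul(-1, Mul(6, Rational(5, 6)))) = Add(4, Mul(-1, 5)) = Add(4, -5) = -1)
Function('v')(d) = Mul(25, d) (Function('v')(d) = Mul(Add(Mul(-5, d), 0), -5) = Mul(Mul(-5, d), -5) = Mul(25, d))
Pow(Add(Function('v')(k), 12), 2) = Pow(Add(Mul(25, -1), 12), 2) = Pow(Add(-25, 12), 2) = Pow(-13, 2) = 169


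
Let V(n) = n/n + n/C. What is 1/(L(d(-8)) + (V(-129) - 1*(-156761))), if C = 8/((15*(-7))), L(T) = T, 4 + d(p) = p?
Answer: 8/1267545 ≈ 6.3114e-6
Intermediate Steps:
d(p) = -4 + p
C = -8/105 (C = 8/(-105) = 8*(-1/105) = -8/105 ≈ -0.076190)
V(n) = 1 - 105*n/8 (V(n) = n/n + n/(-8/105) = 1 + n*(-105/8) = 1 - 105*n/8)
1/(L(d(-8)) + (V(-129) - 1*(-156761))) = 1/((-4 - 8) + ((1 - 105/8*(-129)) - 1*(-156761))) = 1/(-12 + ((1 + 13545/8) + 156761)) = 1/(-12 + (13553/8 + 156761)) = 1/(-12 + 1267641/8) = 1/(1267545/8) = 8/1267545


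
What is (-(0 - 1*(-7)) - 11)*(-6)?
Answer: 108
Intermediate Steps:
(-(0 - 1*(-7)) - 11)*(-6) = (-(0 + 7) - 11)*(-6) = (-1*7 - 11)*(-6) = (-7 - 11)*(-6) = -18*(-6) = 108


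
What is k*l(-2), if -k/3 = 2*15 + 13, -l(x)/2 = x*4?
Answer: -2064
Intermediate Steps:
l(x) = -8*x (l(x) = -2*x*4 = -8*x)
k = -129 (k = -3*(2*15 + 13) = -3*(30 + 13) = -3*43 = -129)
k*l(-2) = -(-1032)*(-2) = -129*16 = -2064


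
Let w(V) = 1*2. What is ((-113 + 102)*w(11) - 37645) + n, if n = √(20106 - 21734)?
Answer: -37667 + 2*I*√407 ≈ -37667.0 + 40.349*I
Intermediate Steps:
w(V) = 2
n = 2*I*√407 (n = √(-1628) = 2*I*√407 ≈ 40.349*I)
((-113 + 102)*w(11) - 37645) + n = ((-113 + 102)*2 - 37645) + 2*I*√407 = (-11*2 - 37645) + 2*I*√407 = (-22 - 37645) + 2*I*√407 = -37667 + 2*I*√407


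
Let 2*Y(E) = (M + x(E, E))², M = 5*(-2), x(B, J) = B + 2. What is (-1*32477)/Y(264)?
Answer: -32477/32768 ≈ -0.99112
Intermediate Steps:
x(B, J) = 2 + B
M = -10
Y(E) = (-8 + E)²/2 (Y(E) = (-10 + (2 + E))²/2 = (-8 + E)²/2)
(-1*32477)/Y(264) = (-1*32477)/(((-8 + 264)²/2)) = -32477/((½)*256²) = -32477/((½)*65536) = -32477/32768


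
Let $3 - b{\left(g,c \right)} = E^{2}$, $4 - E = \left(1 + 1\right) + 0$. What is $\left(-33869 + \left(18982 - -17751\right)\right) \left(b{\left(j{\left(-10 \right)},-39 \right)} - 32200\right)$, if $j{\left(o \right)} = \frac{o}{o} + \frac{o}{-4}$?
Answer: $-92223664$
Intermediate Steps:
$E = 2$ ($E = 4 - \left(\left(1 + 1\right) + 0\right) = 4 - \left(2 + 0\right) = 4 - 2 = 2$)
$j{\left(o \right)} = 1 - \frac{o}{4}$ ($j{\left(o \right)} = 1 + o \left(- \frac{1}{4}\right) = 1 - \frac{o}{4}$)
$b{\left(g,c \right)} = -1$ ($b{\left(g,c \right)} = 3 - 2^{2} = 3 - 4 = -1$)
$\left(-33869 + \left(18982 - -17751\right)\right) \left(b{\left(j{\left(-10 \right)},-39 \right)} - 32200\right) = \left(-33869 + \left(18982 - -17751\right)\right) \left(-1 - 32200\right) = \left(-33869 + \left(18982 + 17751\right)\right) \left(-32201\right) = \left(-33869 + 36733\right) \left(-32201\right) = 2864 \left(-32201\right) = -92223664$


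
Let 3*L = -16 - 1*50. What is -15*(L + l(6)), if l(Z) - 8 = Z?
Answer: 120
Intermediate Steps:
l(Z) = 8 + Z
L = -22 (L = (-16 - 1*50)/3 = (-16 - 50)/3 = (⅓)*(-66) = -22)
-15*(L + l(6)) = -15*(-22 + (8 + 6)) = -15*(-22 + 14) = -15*(-8) = 120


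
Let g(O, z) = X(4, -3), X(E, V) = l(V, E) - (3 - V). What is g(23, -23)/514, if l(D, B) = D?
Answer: -9/514 ≈ -0.017510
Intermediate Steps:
X(E, V) = -3 + 2*V (X(E, V) = V - (3 - V) = V + (-3 + V) = -3 + 2*V)
g(O, z) = -9 (g(O, z) = -3 + 2*(-3) = -3 - 6 = -9)
g(23, -23)/514 = -9/514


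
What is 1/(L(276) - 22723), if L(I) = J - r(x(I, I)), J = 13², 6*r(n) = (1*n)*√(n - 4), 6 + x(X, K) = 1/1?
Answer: -90216/2034731689 - 10*I/2034731689 ≈ -4.4338e-5 - 4.9147e-9*I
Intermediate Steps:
x(X, K) = -5 (x(X, K) = -6 + 1/1 = -6 + 1 = -5)
r(n) = n*√(-4 + n)/6 (r(n) = ((1*n)*√(n - 4))/6 = (n*√(-4 + n))/6 = n*√(-4 + n)/6)
J = 169
L(I) = 169 + 5*I/2 (L(I) = 169 - (-5)*√(-4 - 5)/6 = 169 - (-5)*√(-9)/6 = 169 - (-5)*3*I/6 = 169 - (-5)*I/2 = 169 + 5*I/2)
1/(L(276) - 22723) = 1/((169 + 5*I/2) - 22723) = 1/(-22554 + 5*I/2) = 4*(-22554 - 5*I/2)/2034731689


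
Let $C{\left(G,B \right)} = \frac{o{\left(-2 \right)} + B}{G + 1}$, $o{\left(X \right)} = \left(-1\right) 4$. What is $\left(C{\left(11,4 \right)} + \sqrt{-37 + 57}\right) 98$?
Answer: $196 \sqrt{5} \approx 438.27$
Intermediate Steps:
$o{\left(X \right)} = -4$
$C{\left(G,B \right)} = \frac{-4 + B}{1 + G}$ ($C{\left(G,B \right)} = \frac{-4 + B}{G + 1} = \frac{-4 + B}{1 + G}$)
$\left(C{\left(11,4 \right)} + \sqrt{-37 + 57}\right) 98 = \left(\frac{-4 + 4}{1 + 11} + \sqrt{-37 + 57}\right) 98 = \left(\frac{1}{12} \cdot 0 + \sqrt{20}\right) 98 = \left(\frac{1}{12} \cdot 0 + 2 \sqrt{5}\right) 98 = \left(0 + 2 \sqrt{5}\right) 98 = 2 \sqrt{5} \cdot 98 = 196 \sqrt{5}$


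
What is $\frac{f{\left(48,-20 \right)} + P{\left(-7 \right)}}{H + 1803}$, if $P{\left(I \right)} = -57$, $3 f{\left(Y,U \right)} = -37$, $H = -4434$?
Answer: $\frac{208}{7893} \approx 0.026352$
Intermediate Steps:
$f{\left(Y,U \right)} = - \frac{37}{3}$ ($f{\left(Y,U \right)} = \frac{1}{3} \left(-37\right) = - \frac{37}{3}$)
$\frac{f{\left(48,-20 \right)} + P{\left(-7 \right)}}{H + 1803} = \frac{- \frac{37}{3} - 57}{-4434 + 1803} = - \frac{208}{3 \left(-2631\right)} = \left(- \frac{208}{3}\right) \left(- \frac{1}{2631}\right) = \frac{208}{7893}$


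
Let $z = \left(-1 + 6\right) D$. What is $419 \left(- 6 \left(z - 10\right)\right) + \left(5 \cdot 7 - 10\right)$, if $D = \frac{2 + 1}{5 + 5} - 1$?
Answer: $33964$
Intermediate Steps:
$D = - \frac{7}{10}$ ($D = \frac{3}{10} - 1 = - \frac{7}{10} \approx -0.7$)
$z = - \frac{7}{2}$ ($z = \left(-1 + 6\right) \left(- \frac{7}{10}\right) = 5 \left(- \frac{7}{10}\right) = - \frac{7}{2} \approx -3.5$)
$419 \left(- 6 \left(z - 10\right)\right) + \left(5 \cdot 7 - 10\right) = 419 \left(- 6 \left(- \frac{7}{2} - 10\right)\right) + \left(5 \cdot 7 - 10\right) = 419 \left(\left(-6\right) \left(- \frac{27}{2}\right)\right) + \left(35 - 10\right) = 419 \cdot 81 + 25 = 33939 + 25 = 33964$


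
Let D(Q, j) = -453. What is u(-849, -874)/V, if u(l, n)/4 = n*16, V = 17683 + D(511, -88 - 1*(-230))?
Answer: -27968/8615 ≈ -3.2464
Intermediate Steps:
V = 17230 (V = 17683 - 453 = 17230)
u(l, n) = 64*n (u(l, n) = 4*(n*16) = 4*(16*n) = 64*n)
u(-849, -874)/V = (64*(-874))/17230 = -55936*1/17230 = -27968/8615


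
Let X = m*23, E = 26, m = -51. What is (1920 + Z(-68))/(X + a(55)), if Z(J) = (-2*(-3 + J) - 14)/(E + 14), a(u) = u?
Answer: -4808/2795 ≈ -1.7202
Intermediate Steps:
X = -1173 (X = -51*23 = -1173)
Z(J) = -1/5 - J/20 (Z(J) = (-2*(-3 + J) - 14)/(26 + 14) = ((6 - 2*J) - 14)/40 = (-8 - 2*J)*(1/40) = -1/5 - J/20)
(1920 + Z(-68))/(X + a(55)) = (1920 + (-1/5 - 1/20*(-68)))/(-1173 + 55) = (1920 + (-1/5 + 17/5))/(-1118) = (1920 + 16/5)*(-1/1118) = (9616/5)*(-1/1118) = -4808/2795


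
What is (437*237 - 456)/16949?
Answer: 103113/16949 ≈ 6.0837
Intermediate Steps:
(437*237 - 456)/16949 = (103569 - 456)*(1/16949) = 103113*(1/16949) = 103113/16949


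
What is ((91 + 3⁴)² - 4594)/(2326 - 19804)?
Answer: -4165/2913 ≈ -1.4298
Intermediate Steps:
((91 + 3⁴)² - 4594)/(2326 - 19804) = ((91 + 81)² - 4594)/(-17478) = (172² - 4594)*(-1/17478) = (29584 - 4594)*(-1/17478) = 24990*(-1/17478) = -4165/2913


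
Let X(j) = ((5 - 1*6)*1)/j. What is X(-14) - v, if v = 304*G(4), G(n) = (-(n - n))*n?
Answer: 1/14 ≈ 0.071429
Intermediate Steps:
G(n) = 0 (G(n) = (-1*0)*n = 0*n = 0)
v = 0 (v = 304*0 = 0)
X(j) = -1/j (X(j) = ((5 - 6)*1)/j = (-1*1)/j = -1/j)
X(-14) - v = -1/(-14) - 1*0 = -1*(-1/14) + 0 = 1/14 + 0 = 1/14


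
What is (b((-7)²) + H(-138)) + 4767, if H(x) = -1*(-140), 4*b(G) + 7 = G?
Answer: 9835/2 ≈ 4917.5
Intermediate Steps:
b(G) = -7/4 + G/4
H(x) = 140
(b((-7)²) + H(-138)) + 4767 = ((-7/4 + (¼)*(-7)²) + 140) + 4767 = ((-7/4 + (¼)*49) + 140) + 4767 = ((-7/4 + 49/4) + 140) + 4767 = (21/2 + 140) + 4767 = 301/2 + 4767 = 9835/2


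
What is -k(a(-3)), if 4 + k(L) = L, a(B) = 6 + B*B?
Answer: -11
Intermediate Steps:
a(B) = 6 + B²
k(L) = -4 + L
-k(a(-3)) = -(-4 + (6 + (-3)²)) = -(-4 + (6 + 9)) = -(-4 + 15) = -1*11 = -11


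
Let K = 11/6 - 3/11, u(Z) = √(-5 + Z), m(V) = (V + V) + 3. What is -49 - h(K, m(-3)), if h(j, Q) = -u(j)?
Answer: -49 + I*√14982/66 ≈ -49.0 + 1.8546*I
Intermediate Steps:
m(V) = 3 + 2*V (m(V) = 2*V + 3 = 3 + 2*V)
K = 103/66 (K = 11*(⅙) - 3*1/11 = 11/6 - 3/11 = 103/66 ≈ 1.5606)
h(j, Q) = -√(-5 + j)
-49 - h(K, m(-3)) = -49 - (-1)*√(-5 + 103/66) = -49 - (-1)*√(-227/66) = -49 - (-1)*I*√14982/66 = -49 + I*√14982/66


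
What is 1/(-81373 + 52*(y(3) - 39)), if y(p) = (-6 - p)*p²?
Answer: -1/87613 ≈ -1.1414e-5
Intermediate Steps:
y(p) = p²*(-6 - p)
1/(-81373 + 52*(y(3) - 39)) = 1/(-81373 + 52*(3²*(-6 - 1*3) - 39)) = 1/(-81373 + 52*(9*(-6 - 3) - 39)) = 1/(-81373 + 52*(9*(-9) - 39)) = 1/(-81373 + 52*(-81 - 39)) = 1/(-81373 + 52*(-120)) = 1/(-81373 - 6240) = 1/(-87613) = -1/87613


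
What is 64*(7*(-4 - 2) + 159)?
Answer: 7488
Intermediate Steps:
64*(7*(-4 - 2) + 159) = 64*(7*(-6) + 159) = 64*(-42 + 159) = 64*117 = 7488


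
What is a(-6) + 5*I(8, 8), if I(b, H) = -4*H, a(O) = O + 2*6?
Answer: -154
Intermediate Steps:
a(O) = 12 + O (a(O) = O + 12 = 12 + O)
a(-6) + 5*I(8, 8) = (12 - 6) + 5*(-4*8) = 6 + 5*(-32) = 6 - 160 = -154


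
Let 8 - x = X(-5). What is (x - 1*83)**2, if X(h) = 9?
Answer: 7056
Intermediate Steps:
x = -1 (x = 8 - 1*9 = 8 - 9 = -1)
(x - 1*83)**2 = (-1 - 1*83)**2 = (-1 - 83)**2 = (-84)**2 = 7056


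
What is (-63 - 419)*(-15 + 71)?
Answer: -26992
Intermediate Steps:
(-63 - 419)*(-15 + 71) = -482*56 = -26992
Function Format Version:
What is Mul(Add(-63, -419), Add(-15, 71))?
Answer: -26992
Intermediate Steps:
Mul(Add(-63, -419), Add(-15, 71)) = Mul(-482, 56) = -26992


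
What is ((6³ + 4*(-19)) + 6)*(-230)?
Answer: -33580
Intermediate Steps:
((6³ + 4*(-19)) + 6)*(-230) = ((216 - 76) + 6)*(-230) = (140 + 6)*(-230) = 146*(-230) = -33580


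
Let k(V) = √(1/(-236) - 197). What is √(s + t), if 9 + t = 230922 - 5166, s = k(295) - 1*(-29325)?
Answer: √(3551622528 + 118*I*√2743087)/118 ≈ 505.05 + 0.013896*I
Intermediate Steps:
k(V) = I*√2743087/118 (k(V) = √(-1/236 - 197) = √(-46493/236) = I*√2743087/118)
s = 29325 + I*√2743087/118 (s = I*√2743087/118 - 1*(-29325) = I*√2743087/118 + 29325 = 29325 + I*√2743087/118 ≈ 29325.0 + 14.036*I)
t = 225747 (t = -9 + (230922 - 5166) = -9 + 225756 = 225747)
√(s + t) = √((29325 + I*√2743087/118) + 225747) = √(255072 + I*√2743087/118)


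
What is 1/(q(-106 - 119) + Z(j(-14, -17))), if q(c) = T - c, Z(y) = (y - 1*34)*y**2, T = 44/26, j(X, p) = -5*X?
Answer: 13/2296147 ≈ 5.6617e-6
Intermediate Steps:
T = 22/13 (T = 44*(1/26) = 22/13 ≈ 1.6923)
Z(y) = y**2*(-34 + y) (Z(y) = (y - 34)*y**2 = (-34 + y)*y**2 = y**2*(-34 + y))
q(c) = 22/13 - c
1/(q(-106 - 119) + Z(j(-14, -17))) = 1/((22/13 - (-106 - 119)) + (-5*(-14))**2*(-34 - 5*(-14))) = 1/((22/13 - 1*(-225)) + 70**2*(-34 + 70)) = 1/((22/13 + 225) + 4900*36) = 1/(2947/13 + 176400) = 1/(2296147/13) = 13/2296147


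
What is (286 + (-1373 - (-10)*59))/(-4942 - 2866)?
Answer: 497/7808 ≈ 0.063653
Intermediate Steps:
(286 + (-1373 - (-10)*59))/(-4942 - 2866) = (286 + (-1373 - 1*(-590)))/(-7808) = (286 + (-1373 + 590))*(-1/7808) = (286 - 783)*(-1/7808) = -497*(-1/7808) = 497/7808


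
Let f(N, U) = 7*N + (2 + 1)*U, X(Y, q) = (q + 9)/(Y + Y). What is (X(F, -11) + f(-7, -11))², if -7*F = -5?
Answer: 173889/25 ≈ 6955.6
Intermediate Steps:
F = 5/7 (F = -⅐*(-5) = 5/7 ≈ 0.71429)
X(Y, q) = (9 + q)/(2*Y) (X(Y, q) = (9 + q)/((2*Y)) = (9 + q)*(1/(2*Y)) = (9 + q)/(2*Y))
f(N, U) = 3*U + 7*N (f(N, U) = 7*N + 3*U = 3*U + 7*N)
(X(F, -11) + f(-7, -11))² = ((9 - 11)/(2*(5/7)) + (3*(-11) + 7*(-7)))² = ((½)*(7/5)*(-2) + (-33 - 49))² = (-7/5 - 82)² = (-417/5)² = 173889/25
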